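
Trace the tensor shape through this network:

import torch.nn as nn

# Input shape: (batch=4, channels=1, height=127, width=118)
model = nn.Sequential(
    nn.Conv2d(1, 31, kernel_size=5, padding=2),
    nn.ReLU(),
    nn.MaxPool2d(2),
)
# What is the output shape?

Input shape: (4, 1, 127, 118)
  -> after Conv2d: (4, 31, 127, 118)
  -> after ReLU: (4, 31, 127, 118)
Output shape: (4, 31, 63, 59)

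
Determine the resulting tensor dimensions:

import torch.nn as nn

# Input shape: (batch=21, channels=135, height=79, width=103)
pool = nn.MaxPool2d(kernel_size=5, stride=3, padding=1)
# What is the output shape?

Input shape: (21, 135, 79, 103)
Output shape: (21, 135, 26, 34)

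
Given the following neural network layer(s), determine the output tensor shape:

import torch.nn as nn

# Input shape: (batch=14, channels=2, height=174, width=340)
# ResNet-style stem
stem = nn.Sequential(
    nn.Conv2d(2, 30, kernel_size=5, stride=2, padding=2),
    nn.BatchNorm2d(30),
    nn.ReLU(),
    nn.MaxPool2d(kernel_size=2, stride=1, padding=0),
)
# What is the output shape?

Input shape: (14, 2, 174, 340)
  -> after Conv2d 5x5 stride=2: (14, 30, 87, 170)
Output shape: (14, 30, 86, 169)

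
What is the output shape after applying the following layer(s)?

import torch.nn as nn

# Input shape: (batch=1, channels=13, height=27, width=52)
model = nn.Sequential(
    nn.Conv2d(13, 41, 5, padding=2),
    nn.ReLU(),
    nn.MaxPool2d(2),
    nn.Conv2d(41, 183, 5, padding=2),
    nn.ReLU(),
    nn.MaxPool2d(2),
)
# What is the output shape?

Input shape: (1, 13, 27, 52)
  -> after first Conv2d: (1, 41, 27, 52)
  -> after first MaxPool2d: (1, 41, 13, 26)
  -> after second Conv2d: (1, 183, 13, 26)
Output shape: (1, 183, 6, 13)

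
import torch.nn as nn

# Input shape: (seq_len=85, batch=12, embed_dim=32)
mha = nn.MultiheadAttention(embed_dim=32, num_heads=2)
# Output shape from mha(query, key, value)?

Input shape: (85, 12, 32)
Output shape: (85, 12, 32)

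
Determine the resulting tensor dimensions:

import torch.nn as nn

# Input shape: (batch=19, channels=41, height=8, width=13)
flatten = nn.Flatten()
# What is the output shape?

Input shape: (19, 41, 8, 13)
Output shape: (19, 4264)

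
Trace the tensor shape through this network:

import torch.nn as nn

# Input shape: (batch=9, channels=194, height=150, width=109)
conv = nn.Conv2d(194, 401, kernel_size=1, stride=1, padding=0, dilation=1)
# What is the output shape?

Input shape: (9, 194, 150, 109)
Output shape: (9, 401, 150, 109)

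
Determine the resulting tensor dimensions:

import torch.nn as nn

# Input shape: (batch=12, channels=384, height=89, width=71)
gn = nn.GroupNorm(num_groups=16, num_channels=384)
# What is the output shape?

Input shape: (12, 384, 89, 71)
Output shape: (12, 384, 89, 71)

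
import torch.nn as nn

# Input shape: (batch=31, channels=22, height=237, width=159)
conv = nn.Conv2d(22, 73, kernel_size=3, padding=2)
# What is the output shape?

Input shape: (31, 22, 237, 159)
Output shape: (31, 73, 239, 161)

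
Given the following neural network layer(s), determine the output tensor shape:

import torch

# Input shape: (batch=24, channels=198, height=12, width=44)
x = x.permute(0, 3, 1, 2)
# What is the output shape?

Input shape: (24, 198, 12, 44)
Output shape: (24, 44, 198, 12)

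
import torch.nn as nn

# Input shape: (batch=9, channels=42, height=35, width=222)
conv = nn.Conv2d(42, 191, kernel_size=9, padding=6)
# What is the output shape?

Input shape: (9, 42, 35, 222)
Output shape: (9, 191, 39, 226)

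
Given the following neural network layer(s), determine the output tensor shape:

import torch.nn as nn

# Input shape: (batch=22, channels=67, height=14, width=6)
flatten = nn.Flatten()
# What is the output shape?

Input shape: (22, 67, 14, 6)
Output shape: (22, 5628)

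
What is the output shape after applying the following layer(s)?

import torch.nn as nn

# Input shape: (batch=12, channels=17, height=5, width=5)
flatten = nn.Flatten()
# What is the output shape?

Input shape: (12, 17, 5, 5)
Output shape: (12, 425)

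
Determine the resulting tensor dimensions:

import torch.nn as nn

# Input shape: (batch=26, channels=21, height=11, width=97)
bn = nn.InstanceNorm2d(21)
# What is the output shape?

Input shape: (26, 21, 11, 97)
Output shape: (26, 21, 11, 97)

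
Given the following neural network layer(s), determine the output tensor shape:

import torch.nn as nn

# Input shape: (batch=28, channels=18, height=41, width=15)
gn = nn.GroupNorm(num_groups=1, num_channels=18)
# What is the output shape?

Input shape: (28, 18, 41, 15)
Output shape: (28, 18, 41, 15)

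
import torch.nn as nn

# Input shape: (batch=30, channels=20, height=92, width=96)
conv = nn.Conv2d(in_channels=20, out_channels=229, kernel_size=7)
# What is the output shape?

Input shape: (30, 20, 92, 96)
Output shape: (30, 229, 86, 90)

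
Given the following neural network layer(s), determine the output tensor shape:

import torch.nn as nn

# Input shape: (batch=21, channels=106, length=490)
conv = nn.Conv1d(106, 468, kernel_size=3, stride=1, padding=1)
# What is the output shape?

Input shape: (21, 106, 490)
Output shape: (21, 468, 490)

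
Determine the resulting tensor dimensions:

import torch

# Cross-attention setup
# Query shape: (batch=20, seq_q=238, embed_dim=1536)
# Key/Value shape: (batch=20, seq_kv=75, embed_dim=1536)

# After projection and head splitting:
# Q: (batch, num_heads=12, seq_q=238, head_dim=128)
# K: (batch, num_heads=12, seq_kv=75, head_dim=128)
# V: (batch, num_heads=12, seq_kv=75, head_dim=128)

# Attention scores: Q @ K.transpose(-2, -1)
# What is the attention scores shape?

Input shape: (20, 238, 1536)
Output shape: (20, 12, 238, 75)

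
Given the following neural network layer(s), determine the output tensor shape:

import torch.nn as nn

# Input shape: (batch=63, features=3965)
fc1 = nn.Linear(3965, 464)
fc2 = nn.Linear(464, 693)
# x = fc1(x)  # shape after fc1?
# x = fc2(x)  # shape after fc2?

Input shape: (63, 3965)
  -> after fc1: (63, 464)
Output shape: (63, 693)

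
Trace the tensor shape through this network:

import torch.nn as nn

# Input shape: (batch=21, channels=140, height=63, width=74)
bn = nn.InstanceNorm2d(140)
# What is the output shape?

Input shape: (21, 140, 63, 74)
Output shape: (21, 140, 63, 74)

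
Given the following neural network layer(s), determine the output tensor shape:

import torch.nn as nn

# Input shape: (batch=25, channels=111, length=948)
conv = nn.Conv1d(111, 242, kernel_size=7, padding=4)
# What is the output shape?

Input shape: (25, 111, 948)
Output shape: (25, 242, 950)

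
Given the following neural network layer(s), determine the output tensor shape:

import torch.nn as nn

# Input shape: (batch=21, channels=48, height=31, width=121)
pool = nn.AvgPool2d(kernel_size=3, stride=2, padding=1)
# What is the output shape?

Input shape: (21, 48, 31, 121)
Output shape: (21, 48, 16, 61)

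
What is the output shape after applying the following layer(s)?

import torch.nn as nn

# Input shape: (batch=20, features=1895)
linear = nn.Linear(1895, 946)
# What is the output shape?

Input shape: (20, 1895)
Output shape: (20, 946)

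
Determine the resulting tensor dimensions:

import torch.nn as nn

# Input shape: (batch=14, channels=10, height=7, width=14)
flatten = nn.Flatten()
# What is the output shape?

Input shape: (14, 10, 7, 14)
Output shape: (14, 980)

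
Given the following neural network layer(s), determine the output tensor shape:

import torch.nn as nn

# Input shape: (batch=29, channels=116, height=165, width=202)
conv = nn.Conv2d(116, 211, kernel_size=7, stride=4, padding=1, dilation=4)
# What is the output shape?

Input shape: (29, 116, 165, 202)
Output shape: (29, 211, 36, 45)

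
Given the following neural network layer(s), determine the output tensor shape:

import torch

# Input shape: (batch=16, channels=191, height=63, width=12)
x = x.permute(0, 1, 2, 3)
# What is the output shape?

Input shape: (16, 191, 63, 12)
Output shape: (16, 191, 63, 12)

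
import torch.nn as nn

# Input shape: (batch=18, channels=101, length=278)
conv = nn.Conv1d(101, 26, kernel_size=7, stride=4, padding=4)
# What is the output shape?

Input shape: (18, 101, 278)
Output shape: (18, 26, 70)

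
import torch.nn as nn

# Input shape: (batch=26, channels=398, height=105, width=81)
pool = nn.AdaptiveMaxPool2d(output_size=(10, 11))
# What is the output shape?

Input shape: (26, 398, 105, 81)
Output shape: (26, 398, 10, 11)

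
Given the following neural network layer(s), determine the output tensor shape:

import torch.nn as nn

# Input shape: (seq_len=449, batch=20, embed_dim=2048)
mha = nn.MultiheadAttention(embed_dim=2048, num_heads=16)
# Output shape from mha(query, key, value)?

Input shape: (449, 20, 2048)
Output shape: (449, 20, 2048)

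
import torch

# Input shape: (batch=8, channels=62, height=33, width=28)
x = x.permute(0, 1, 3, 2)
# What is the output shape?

Input shape: (8, 62, 33, 28)
Output shape: (8, 62, 28, 33)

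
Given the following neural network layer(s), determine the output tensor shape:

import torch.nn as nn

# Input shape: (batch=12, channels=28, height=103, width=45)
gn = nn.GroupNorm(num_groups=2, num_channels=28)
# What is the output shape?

Input shape: (12, 28, 103, 45)
Output shape: (12, 28, 103, 45)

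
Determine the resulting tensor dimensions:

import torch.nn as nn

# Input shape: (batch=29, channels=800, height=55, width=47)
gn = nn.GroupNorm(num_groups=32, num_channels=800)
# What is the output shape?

Input shape: (29, 800, 55, 47)
Output shape: (29, 800, 55, 47)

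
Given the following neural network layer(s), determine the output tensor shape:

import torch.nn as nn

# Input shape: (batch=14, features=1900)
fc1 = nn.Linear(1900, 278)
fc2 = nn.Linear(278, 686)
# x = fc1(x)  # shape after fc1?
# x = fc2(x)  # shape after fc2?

Input shape: (14, 1900)
  -> after fc1: (14, 278)
Output shape: (14, 686)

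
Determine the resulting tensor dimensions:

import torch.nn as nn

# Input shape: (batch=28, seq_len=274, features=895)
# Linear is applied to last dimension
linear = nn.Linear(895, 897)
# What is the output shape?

Input shape: (28, 274, 895)
Output shape: (28, 274, 897)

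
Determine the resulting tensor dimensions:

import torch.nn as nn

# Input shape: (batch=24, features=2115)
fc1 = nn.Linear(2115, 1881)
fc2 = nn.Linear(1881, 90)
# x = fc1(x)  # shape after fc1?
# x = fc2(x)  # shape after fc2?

Input shape: (24, 2115)
  -> after fc1: (24, 1881)
Output shape: (24, 90)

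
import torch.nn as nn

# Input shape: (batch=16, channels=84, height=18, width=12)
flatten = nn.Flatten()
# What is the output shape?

Input shape: (16, 84, 18, 12)
Output shape: (16, 18144)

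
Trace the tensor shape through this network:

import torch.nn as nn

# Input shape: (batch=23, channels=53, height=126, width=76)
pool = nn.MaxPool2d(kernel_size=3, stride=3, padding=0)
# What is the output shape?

Input shape: (23, 53, 126, 76)
Output shape: (23, 53, 42, 25)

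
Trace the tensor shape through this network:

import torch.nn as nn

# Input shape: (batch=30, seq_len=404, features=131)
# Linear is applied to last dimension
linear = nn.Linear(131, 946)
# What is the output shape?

Input shape: (30, 404, 131)
Output shape: (30, 404, 946)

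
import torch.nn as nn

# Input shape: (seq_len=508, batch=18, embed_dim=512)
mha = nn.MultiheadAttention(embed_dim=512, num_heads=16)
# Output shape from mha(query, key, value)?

Input shape: (508, 18, 512)
Output shape: (508, 18, 512)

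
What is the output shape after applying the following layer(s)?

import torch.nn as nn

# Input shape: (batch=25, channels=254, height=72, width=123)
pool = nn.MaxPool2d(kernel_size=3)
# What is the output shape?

Input shape: (25, 254, 72, 123)
Output shape: (25, 254, 24, 41)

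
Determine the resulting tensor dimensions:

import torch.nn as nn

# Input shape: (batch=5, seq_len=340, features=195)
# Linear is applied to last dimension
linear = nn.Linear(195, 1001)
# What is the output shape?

Input shape: (5, 340, 195)
Output shape: (5, 340, 1001)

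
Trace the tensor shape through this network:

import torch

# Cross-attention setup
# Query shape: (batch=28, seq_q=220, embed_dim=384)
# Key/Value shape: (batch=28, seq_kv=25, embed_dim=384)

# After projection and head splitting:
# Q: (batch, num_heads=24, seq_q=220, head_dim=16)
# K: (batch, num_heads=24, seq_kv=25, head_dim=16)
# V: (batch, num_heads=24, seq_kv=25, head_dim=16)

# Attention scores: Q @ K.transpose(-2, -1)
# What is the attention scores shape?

Input shape: (28, 220, 384)
Output shape: (28, 24, 220, 25)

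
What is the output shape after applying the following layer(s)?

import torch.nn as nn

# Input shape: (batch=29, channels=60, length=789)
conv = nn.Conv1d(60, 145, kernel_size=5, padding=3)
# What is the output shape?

Input shape: (29, 60, 789)
Output shape: (29, 145, 791)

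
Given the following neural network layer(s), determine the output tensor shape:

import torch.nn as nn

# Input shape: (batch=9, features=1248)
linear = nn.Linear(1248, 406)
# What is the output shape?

Input shape: (9, 1248)
Output shape: (9, 406)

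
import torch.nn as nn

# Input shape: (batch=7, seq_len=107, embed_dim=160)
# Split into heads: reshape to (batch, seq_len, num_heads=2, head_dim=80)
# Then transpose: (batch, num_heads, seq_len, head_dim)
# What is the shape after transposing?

Input shape: (7, 107, 160)
  -> after reshape: (7, 107, 2, 80)
Output shape: (7, 2, 107, 80)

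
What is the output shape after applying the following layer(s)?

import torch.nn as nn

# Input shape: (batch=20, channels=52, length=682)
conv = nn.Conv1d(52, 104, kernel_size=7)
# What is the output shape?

Input shape: (20, 52, 682)
Output shape: (20, 104, 676)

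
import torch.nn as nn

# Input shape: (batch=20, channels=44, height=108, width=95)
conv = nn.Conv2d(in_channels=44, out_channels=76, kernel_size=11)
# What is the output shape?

Input shape: (20, 44, 108, 95)
Output shape: (20, 76, 98, 85)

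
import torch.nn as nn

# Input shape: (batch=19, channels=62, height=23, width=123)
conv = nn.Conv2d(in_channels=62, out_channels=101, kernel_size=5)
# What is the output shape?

Input shape: (19, 62, 23, 123)
Output shape: (19, 101, 19, 119)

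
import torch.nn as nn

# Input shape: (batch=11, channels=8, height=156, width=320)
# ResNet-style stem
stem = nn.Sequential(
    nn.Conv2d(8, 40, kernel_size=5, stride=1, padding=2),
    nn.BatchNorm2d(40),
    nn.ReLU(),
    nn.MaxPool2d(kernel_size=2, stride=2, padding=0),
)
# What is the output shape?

Input shape: (11, 8, 156, 320)
  -> after Conv2d 5x5 stride=1: (11, 40, 156, 320)
Output shape: (11, 40, 78, 160)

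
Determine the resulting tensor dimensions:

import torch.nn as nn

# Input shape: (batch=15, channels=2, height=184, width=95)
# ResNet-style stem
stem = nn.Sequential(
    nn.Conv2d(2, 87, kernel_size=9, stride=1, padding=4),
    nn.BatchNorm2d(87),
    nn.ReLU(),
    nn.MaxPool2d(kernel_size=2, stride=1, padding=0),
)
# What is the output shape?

Input shape: (15, 2, 184, 95)
  -> after Conv2d 9x9 stride=1: (15, 87, 184, 95)
Output shape: (15, 87, 183, 94)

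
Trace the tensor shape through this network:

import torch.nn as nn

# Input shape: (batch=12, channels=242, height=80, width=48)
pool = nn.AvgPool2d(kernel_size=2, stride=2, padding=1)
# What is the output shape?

Input shape: (12, 242, 80, 48)
Output shape: (12, 242, 41, 25)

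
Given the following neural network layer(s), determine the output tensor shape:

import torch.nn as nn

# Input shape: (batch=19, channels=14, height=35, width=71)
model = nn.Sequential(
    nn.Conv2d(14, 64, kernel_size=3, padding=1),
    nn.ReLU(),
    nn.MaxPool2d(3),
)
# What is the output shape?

Input shape: (19, 14, 35, 71)
  -> after Conv2d: (19, 64, 35, 71)
  -> after ReLU: (19, 64, 35, 71)
Output shape: (19, 64, 11, 23)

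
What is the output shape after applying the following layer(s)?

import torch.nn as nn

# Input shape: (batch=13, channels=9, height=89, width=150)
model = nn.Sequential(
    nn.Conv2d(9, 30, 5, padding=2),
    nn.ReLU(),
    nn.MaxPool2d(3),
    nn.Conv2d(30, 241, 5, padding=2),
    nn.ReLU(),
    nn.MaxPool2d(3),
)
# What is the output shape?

Input shape: (13, 9, 89, 150)
  -> after first Conv2d: (13, 30, 89, 150)
  -> after first MaxPool2d: (13, 30, 29, 50)
  -> after second Conv2d: (13, 241, 29, 50)
Output shape: (13, 241, 9, 16)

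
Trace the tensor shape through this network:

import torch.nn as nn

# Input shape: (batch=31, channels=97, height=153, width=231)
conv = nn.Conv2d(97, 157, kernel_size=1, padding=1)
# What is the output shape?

Input shape: (31, 97, 153, 231)
Output shape: (31, 157, 155, 233)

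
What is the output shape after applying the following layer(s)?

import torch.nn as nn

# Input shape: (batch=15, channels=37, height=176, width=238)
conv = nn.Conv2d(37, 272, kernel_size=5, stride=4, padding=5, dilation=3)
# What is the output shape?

Input shape: (15, 37, 176, 238)
Output shape: (15, 272, 44, 59)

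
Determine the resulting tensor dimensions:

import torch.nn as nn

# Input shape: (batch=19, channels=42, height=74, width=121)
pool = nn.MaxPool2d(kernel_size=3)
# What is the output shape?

Input shape: (19, 42, 74, 121)
Output shape: (19, 42, 24, 40)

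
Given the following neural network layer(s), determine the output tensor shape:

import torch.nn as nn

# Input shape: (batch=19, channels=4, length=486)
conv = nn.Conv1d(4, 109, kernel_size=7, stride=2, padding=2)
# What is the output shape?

Input shape: (19, 4, 486)
Output shape: (19, 109, 242)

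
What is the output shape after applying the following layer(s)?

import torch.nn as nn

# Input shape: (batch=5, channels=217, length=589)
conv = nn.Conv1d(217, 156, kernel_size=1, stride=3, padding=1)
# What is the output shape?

Input shape: (5, 217, 589)
Output shape: (5, 156, 197)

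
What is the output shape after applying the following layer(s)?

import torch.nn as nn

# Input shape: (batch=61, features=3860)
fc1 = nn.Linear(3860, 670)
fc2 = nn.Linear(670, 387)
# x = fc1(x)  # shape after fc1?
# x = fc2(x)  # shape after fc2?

Input shape: (61, 3860)
  -> after fc1: (61, 670)
Output shape: (61, 387)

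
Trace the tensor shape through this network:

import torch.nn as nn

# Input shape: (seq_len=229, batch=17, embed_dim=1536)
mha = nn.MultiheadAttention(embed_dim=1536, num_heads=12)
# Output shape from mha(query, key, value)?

Input shape: (229, 17, 1536)
Output shape: (229, 17, 1536)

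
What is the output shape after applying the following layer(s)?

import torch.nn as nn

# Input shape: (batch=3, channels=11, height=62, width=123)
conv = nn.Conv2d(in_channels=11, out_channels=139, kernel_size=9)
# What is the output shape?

Input shape: (3, 11, 62, 123)
Output shape: (3, 139, 54, 115)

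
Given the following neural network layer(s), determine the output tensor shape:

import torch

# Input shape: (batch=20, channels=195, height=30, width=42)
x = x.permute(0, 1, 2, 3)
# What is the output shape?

Input shape: (20, 195, 30, 42)
Output shape: (20, 195, 30, 42)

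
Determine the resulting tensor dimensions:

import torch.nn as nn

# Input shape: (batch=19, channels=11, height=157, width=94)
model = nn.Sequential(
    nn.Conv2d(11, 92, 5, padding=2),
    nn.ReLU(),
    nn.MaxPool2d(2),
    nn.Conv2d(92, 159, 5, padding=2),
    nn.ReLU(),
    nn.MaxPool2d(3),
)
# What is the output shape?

Input shape: (19, 11, 157, 94)
  -> after first Conv2d: (19, 92, 157, 94)
  -> after first MaxPool2d: (19, 92, 78, 47)
  -> after second Conv2d: (19, 159, 78, 47)
Output shape: (19, 159, 26, 15)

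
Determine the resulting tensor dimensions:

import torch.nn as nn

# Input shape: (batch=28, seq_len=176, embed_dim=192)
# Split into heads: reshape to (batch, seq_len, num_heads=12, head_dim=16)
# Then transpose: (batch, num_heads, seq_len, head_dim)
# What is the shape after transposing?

Input shape: (28, 176, 192)
  -> after reshape: (28, 176, 12, 16)
Output shape: (28, 12, 176, 16)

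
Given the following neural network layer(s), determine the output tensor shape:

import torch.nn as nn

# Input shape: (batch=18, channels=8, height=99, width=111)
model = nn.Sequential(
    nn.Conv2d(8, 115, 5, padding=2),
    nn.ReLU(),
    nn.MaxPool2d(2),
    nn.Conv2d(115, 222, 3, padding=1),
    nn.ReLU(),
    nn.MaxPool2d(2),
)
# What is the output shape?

Input shape: (18, 8, 99, 111)
  -> after first Conv2d: (18, 115, 99, 111)
  -> after first MaxPool2d: (18, 115, 49, 55)
  -> after second Conv2d: (18, 222, 49, 55)
Output shape: (18, 222, 24, 27)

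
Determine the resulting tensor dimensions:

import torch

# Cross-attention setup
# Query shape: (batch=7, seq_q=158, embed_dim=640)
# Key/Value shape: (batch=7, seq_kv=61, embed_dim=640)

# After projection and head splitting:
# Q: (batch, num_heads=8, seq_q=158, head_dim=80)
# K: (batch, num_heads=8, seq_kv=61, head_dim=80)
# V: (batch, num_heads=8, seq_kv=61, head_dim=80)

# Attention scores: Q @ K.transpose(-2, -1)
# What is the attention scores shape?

Input shape: (7, 158, 640)
Output shape: (7, 8, 158, 61)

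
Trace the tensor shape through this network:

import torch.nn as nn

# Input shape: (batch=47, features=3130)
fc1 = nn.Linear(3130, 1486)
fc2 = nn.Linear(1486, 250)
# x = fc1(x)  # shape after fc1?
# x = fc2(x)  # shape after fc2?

Input shape: (47, 3130)
  -> after fc1: (47, 1486)
Output shape: (47, 250)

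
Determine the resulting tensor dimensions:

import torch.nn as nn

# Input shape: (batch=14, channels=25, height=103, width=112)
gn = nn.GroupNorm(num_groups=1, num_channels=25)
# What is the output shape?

Input shape: (14, 25, 103, 112)
Output shape: (14, 25, 103, 112)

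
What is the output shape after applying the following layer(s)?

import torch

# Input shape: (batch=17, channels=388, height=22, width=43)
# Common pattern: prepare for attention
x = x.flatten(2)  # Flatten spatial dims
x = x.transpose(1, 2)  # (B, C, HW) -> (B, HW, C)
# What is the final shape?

Input shape: (17, 388, 22, 43)
  -> after flatten(2): (17, 388, 946)
Output shape: (17, 946, 388)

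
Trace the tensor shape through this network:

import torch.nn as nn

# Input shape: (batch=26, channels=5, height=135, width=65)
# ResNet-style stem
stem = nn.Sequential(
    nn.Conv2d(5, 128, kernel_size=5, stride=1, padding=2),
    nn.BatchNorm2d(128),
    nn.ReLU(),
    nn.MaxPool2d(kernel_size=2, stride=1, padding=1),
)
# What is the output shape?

Input shape: (26, 5, 135, 65)
  -> after Conv2d 5x5 stride=1: (26, 128, 135, 65)
Output shape: (26, 128, 136, 66)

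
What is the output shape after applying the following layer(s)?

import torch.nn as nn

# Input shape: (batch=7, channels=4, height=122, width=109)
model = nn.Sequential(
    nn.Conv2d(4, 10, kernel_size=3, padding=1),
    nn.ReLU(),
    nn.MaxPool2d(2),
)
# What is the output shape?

Input shape: (7, 4, 122, 109)
  -> after Conv2d: (7, 10, 122, 109)
  -> after ReLU: (7, 10, 122, 109)
Output shape: (7, 10, 61, 54)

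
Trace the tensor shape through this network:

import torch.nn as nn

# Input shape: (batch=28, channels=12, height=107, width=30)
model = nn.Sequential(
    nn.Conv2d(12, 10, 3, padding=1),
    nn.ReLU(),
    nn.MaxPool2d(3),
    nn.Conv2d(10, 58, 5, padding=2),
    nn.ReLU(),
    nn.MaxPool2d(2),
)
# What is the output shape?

Input shape: (28, 12, 107, 30)
  -> after first Conv2d: (28, 10, 107, 30)
  -> after first MaxPool2d: (28, 10, 35, 10)
  -> after second Conv2d: (28, 58, 35, 10)
Output shape: (28, 58, 17, 5)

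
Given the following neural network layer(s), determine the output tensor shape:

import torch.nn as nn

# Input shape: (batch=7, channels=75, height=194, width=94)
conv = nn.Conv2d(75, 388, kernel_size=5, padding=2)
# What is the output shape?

Input shape: (7, 75, 194, 94)
Output shape: (7, 388, 194, 94)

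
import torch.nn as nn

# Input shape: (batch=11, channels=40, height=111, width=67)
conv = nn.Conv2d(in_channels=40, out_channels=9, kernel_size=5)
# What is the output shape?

Input shape: (11, 40, 111, 67)
Output shape: (11, 9, 107, 63)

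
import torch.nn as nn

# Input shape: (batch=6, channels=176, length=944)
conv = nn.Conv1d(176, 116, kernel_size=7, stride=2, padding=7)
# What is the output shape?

Input shape: (6, 176, 944)
Output shape: (6, 116, 476)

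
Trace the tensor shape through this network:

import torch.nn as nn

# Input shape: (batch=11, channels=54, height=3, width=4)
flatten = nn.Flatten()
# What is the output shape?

Input shape: (11, 54, 3, 4)
Output shape: (11, 648)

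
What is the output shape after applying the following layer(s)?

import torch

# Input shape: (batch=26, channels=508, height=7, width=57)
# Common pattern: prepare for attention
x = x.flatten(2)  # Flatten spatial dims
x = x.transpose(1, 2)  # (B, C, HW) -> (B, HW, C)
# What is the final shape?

Input shape: (26, 508, 7, 57)
  -> after flatten(2): (26, 508, 399)
Output shape: (26, 399, 508)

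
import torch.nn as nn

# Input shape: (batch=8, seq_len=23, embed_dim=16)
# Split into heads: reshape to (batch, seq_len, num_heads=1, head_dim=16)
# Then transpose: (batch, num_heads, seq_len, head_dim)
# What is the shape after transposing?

Input shape: (8, 23, 16)
  -> after reshape: (8, 23, 1, 16)
Output shape: (8, 1, 23, 16)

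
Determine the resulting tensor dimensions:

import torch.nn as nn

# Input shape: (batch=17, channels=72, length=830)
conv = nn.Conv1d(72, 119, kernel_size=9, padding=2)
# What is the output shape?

Input shape: (17, 72, 830)
Output shape: (17, 119, 826)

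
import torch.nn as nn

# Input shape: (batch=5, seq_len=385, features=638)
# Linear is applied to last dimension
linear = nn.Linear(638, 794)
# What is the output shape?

Input shape: (5, 385, 638)
Output shape: (5, 385, 794)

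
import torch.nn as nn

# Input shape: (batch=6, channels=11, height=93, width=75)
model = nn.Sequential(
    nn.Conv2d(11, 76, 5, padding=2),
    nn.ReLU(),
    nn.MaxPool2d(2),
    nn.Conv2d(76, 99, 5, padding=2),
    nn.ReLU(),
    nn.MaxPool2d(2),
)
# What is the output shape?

Input shape: (6, 11, 93, 75)
  -> after first Conv2d: (6, 76, 93, 75)
  -> after first MaxPool2d: (6, 76, 46, 37)
  -> after second Conv2d: (6, 99, 46, 37)
Output shape: (6, 99, 23, 18)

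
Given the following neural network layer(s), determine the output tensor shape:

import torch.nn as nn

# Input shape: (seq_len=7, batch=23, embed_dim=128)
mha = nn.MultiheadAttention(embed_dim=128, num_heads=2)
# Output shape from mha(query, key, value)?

Input shape: (7, 23, 128)
Output shape: (7, 23, 128)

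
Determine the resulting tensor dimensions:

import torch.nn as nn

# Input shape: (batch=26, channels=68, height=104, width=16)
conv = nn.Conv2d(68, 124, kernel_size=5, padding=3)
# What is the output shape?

Input shape: (26, 68, 104, 16)
Output shape: (26, 124, 106, 18)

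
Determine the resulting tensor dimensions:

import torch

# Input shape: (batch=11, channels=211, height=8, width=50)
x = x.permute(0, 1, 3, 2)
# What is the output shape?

Input shape: (11, 211, 8, 50)
Output shape: (11, 211, 50, 8)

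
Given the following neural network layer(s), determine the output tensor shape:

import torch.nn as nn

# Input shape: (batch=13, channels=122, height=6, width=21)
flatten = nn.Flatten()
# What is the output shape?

Input shape: (13, 122, 6, 21)
Output shape: (13, 15372)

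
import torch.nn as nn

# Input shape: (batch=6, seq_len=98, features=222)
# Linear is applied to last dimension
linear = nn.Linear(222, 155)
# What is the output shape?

Input shape: (6, 98, 222)
Output shape: (6, 98, 155)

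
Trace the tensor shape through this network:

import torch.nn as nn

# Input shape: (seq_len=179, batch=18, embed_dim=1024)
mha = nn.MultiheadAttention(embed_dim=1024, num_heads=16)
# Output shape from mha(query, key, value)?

Input shape: (179, 18, 1024)
Output shape: (179, 18, 1024)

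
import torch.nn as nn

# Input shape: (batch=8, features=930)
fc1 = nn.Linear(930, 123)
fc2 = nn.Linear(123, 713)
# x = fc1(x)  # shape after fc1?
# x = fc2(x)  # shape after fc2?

Input shape: (8, 930)
  -> after fc1: (8, 123)
Output shape: (8, 713)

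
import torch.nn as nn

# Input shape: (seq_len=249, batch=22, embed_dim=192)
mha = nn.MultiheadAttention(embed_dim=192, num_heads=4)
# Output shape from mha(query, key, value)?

Input shape: (249, 22, 192)
Output shape: (249, 22, 192)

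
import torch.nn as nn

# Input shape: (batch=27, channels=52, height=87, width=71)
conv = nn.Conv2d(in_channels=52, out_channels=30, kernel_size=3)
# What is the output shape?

Input shape: (27, 52, 87, 71)
Output shape: (27, 30, 85, 69)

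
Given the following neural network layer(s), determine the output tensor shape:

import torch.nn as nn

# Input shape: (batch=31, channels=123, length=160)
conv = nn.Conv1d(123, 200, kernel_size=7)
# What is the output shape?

Input shape: (31, 123, 160)
Output shape: (31, 200, 154)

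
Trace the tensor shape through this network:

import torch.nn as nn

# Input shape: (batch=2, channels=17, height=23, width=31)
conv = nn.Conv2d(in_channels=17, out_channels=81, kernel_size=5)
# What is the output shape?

Input shape: (2, 17, 23, 31)
Output shape: (2, 81, 19, 27)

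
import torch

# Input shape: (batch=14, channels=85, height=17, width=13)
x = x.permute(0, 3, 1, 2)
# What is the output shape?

Input shape: (14, 85, 17, 13)
Output shape: (14, 13, 85, 17)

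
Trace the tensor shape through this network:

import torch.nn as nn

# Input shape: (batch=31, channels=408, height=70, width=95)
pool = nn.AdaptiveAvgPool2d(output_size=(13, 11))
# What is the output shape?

Input shape: (31, 408, 70, 95)
Output shape: (31, 408, 13, 11)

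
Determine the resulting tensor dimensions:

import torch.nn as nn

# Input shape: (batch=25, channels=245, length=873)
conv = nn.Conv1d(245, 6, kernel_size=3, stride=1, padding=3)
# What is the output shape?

Input shape: (25, 245, 873)
Output shape: (25, 6, 877)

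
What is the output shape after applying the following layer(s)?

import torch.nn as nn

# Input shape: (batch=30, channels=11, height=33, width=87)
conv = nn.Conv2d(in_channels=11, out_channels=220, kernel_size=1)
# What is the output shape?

Input shape: (30, 11, 33, 87)
Output shape: (30, 220, 33, 87)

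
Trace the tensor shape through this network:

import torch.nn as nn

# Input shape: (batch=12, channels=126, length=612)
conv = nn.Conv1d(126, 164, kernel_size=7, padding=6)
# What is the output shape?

Input shape: (12, 126, 612)
Output shape: (12, 164, 618)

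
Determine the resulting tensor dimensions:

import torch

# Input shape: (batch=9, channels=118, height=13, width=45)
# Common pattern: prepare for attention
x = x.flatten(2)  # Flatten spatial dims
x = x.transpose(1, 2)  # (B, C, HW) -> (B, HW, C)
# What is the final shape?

Input shape: (9, 118, 13, 45)
  -> after flatten(2): (9, 118, 585)
Output shape: (9, 585, 118)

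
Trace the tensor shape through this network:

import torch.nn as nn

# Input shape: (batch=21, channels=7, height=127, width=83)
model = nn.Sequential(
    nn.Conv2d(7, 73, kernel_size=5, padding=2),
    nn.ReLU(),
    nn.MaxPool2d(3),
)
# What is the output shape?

Input shape: (21, 7, 127, 83)
  -> after Conv2d: (21, 73, 127, 83)
  -> after ReLU: (21, 73, 127, 83)
Output shape: (21, 73, 42, 27)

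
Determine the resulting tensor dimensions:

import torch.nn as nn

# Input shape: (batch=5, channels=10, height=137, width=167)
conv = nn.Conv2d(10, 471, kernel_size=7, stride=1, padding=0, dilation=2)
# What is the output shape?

Input shape: (5, 10, 137, 167)
Output shape: (5, 471, 125, 155)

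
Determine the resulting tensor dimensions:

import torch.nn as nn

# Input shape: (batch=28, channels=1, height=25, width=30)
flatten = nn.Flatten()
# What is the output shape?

Input shape: (28, 1, 25, 30)
Output shape: (28, 750)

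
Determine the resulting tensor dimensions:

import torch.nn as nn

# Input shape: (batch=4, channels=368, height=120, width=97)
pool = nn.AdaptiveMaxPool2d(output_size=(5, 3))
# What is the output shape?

Input shape: (4, 368, 120, 97)
Output shape: (4, 368, 5, 3)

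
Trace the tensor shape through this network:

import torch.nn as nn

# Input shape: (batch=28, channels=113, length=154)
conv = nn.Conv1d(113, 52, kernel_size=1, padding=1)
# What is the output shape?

Input shape: (28, 113, 154)
Output shape: (28, 52, 156)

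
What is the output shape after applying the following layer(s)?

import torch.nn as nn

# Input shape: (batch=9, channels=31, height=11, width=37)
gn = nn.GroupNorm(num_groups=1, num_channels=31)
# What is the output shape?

Input shape: (9, 31, 11, 37)
Output shape: (9, 31, 11, 37)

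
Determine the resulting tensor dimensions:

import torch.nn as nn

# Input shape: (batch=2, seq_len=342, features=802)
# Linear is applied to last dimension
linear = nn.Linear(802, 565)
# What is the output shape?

Input shape: (2, 342, 802)
Output shape: (2, 342, 565)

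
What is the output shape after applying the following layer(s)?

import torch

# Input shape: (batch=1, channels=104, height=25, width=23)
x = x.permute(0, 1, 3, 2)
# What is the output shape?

Input shape: (1, 104, 25, 23)
Output shape: (1, 104, 23, 25)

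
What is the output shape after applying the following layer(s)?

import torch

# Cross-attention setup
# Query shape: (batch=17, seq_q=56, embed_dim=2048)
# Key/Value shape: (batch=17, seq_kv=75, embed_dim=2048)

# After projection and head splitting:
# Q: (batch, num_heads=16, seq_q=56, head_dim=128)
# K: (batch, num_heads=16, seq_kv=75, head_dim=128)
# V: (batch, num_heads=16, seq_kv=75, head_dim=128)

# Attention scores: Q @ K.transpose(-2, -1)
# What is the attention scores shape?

Input shape: (17, 56, 2048)
Output shape: (17, 16, 56, 75)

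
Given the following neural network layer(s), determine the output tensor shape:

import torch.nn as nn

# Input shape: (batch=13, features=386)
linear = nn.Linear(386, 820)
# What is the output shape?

Input shape: (13, 386)
Output shape: (13, 820)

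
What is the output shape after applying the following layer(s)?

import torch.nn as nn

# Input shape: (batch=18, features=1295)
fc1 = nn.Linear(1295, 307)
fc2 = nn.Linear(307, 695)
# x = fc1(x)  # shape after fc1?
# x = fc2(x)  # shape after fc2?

Input shape: (18, 1295)
  -> after fc1: (18, 307)
Output shape: (18, 695)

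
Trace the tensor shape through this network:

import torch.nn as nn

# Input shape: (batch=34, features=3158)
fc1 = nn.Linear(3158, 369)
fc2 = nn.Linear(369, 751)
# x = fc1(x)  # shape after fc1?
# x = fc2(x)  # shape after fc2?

Input shape: (34, 3158)
  -> after fc1: (34, 369)
Output shape: (34, 751)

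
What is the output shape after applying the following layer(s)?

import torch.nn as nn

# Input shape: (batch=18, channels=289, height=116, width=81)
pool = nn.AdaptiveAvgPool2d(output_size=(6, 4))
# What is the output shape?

Input shape: (18, 289, 116, 81)
Output shape: (18, 289, 6, 4)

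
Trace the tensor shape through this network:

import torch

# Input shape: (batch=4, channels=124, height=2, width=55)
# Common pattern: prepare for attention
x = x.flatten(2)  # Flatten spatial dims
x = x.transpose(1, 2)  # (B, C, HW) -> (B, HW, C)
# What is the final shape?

Input shape: (4, 124, 2, 55)
  -> after flatten(2): (4, 124, 110)
Output shape: (4, 110, 124)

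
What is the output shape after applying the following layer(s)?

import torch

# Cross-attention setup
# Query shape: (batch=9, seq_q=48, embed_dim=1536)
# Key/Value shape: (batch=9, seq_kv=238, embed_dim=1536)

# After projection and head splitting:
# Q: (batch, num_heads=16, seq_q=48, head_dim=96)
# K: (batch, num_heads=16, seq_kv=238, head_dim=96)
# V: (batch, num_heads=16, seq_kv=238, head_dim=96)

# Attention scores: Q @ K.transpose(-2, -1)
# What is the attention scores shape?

Input shape: (9, 48, 1536)
Output shape: (9, 16, 48, 238)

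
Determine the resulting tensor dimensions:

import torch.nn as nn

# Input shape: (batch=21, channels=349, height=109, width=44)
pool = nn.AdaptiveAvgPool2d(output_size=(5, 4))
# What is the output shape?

Input shape: (21, 349, 109, 44)
Output shape: (21, 349, 5, 4)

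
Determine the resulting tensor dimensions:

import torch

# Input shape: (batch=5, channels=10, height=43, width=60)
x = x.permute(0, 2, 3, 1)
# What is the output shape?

Input shape: (5, 10, 43, 60)
Output shape: (5, 43, 60, 10)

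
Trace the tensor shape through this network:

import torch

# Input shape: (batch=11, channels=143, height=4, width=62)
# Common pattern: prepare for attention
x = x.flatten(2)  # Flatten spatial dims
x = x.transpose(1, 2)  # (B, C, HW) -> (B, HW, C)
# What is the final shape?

Input shape: (11, 143, 4, 62)
  -> after flatten(2): (11, 143, 248)
Output shape: (11, 248, 143)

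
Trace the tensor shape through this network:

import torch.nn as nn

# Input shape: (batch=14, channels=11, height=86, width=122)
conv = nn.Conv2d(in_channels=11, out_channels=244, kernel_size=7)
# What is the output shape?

Input shape: (14, 11, 86, 122)
Output shape: (14, 244, 80, 116)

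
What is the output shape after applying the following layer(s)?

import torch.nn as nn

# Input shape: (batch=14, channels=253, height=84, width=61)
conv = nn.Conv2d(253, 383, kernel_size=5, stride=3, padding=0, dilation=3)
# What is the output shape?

Input shape: (14, 253, 84, 61)
Output shape: (14, 383, 24, 17)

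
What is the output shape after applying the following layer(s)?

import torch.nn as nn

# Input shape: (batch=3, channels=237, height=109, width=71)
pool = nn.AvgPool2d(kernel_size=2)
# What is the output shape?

Input shape: (3, 237, 109, 71)
Output shape: (3, 237, 54, 35)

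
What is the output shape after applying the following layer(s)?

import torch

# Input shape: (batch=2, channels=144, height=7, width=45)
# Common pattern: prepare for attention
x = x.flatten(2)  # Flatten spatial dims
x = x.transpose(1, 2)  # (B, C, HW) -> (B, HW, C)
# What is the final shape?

Input shape: (2, 144, 7, 45)
  -> after flatten(2): (2, 144, 315)
Output shape: (2, 315, 144)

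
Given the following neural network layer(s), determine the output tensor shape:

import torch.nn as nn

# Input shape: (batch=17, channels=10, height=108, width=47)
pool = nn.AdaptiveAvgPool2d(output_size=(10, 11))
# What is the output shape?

Input shape: (17, 10, 108, 47)
Output shape: (17, 10, 10, 11)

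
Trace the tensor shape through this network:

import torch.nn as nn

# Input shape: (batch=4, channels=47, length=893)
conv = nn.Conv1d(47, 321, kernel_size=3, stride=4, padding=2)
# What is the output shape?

Input shape: (4, 47, 893)
Output shape: (4, 321, 224)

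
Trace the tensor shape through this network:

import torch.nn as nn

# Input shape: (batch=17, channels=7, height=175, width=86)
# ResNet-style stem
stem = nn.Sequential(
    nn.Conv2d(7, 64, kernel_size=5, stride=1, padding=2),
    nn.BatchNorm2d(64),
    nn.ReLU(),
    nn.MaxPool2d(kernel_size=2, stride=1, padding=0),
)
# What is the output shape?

Input shape: (17, 7, 175, 86)
  -> after Conv2d 5x5 stride=1: (17, 64, 175, 86)
Output shape: (17, 64, 174, 85)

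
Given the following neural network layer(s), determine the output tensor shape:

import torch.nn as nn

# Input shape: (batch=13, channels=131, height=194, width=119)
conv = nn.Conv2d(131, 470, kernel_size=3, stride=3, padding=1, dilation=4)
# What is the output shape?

Input shape: (13, 131, 194, 119)
Output shape: (13, 470, 63, 38)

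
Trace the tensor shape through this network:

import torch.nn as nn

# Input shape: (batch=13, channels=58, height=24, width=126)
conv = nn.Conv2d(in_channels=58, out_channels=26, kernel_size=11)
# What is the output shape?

Input shape: (13, 58, 24, 126)
Output shape: (13, 26, 14, 116)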